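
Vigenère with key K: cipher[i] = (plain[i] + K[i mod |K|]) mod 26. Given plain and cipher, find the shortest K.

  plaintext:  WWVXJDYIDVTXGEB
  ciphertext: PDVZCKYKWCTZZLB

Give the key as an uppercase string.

THAC

  i= 0: P-W = 19 → T
  i= 1: D-W =  7 → H
  i= 2: V-V =  0 → A
  i= 3: Z-X =  2 → C
  i= 4: C-J = 19 → T
  i= 5: K-D =  7 → H
  i= 6: Y-Y =  0 → A
  i= 7: K-I =  2 → C
  i= 8: W-D = 19 → T
  i= 9: C-V =  7 → H
  i=10: T-T =  0 → A
  i=11: Z-X =  2 → C
  i=12: Z-G = 19 → T
  i=13: L-E =  7 → H
  i=14: B-B =  0 → A
  shifts repeat with period 4: THAC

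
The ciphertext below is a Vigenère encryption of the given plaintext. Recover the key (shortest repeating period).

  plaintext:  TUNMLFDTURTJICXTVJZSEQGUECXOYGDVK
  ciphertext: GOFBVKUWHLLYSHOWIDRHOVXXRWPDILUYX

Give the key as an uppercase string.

NUSPKFRD

  i= 0: G-T = 13 → N
  i= 1: O-U = 20 → U
  i= 2: F-N = 18 → S
  i= 3: B-M = 15 → P
  i= 4: V-L = 10 → K
  i= 5: K-F =  5 → F
  i= 6: U-D = 17 → R
  i= 7: W-T =  3 → D
  i= 8: H-U = 13 → N
  i= 9: L-R = 20 → U
  i=10: L-T = 18 → S
  i=11: Y-J = 15 → P
  i=12: S-I = 10 → K
  i=13: H-C =  5 → F
  i=14: O-X = 17 → R
  i=15: W-T =  3 → D
  i=16: I-V = 13 → N
  i=17: D-J = 20 → U
  i=18: R-Z = 18 → S
  i=19: H-S = 15 → P
  i=20: O-E = 10 → K
  i=21: V-Q =  5 → F
  i=22: X-G = 17 → R
  i=23: X-U =  3 → D
  i=24: R-E = 13 → N
  i=25: W-C = 20 → U
  i=26: P-X = 18 → S
  i=27: D-O = 15 → P
  i=28: I-Y = 10 → K
  i=29: L-G =  5 → F
  i=30: U-D = 17 → R
  i=31: Y-V =  3 → D
  i=32: X-K = 13 → N
  shifts repeat with period 8: NUSPKFRD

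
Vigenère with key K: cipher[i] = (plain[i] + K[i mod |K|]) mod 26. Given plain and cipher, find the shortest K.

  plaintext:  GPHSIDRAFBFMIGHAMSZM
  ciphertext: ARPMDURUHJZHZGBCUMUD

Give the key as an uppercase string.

  i= 0: A-G = 20 → U
  i= 1: R-P =  2 → C
  i= 2: P-H =  8 → I
  i= 3: M-S = 20 → U
  i= 4: D-I = 21 → V
  i= 5: U-D = 17 → R
  i= 6: R-R =  0 → A
  i= 7: U-A = 20 → U
  i= 8: H-F =  2 → C
  i= 9: J-B =  8 → I
  i=10: Z-F = 20 → U
  i=11: H-M = 21 → V
  i=12: Z-I = 17 → R
  i=13: G-G =  0 → A
  i=14: B-H = 20 → U
  i=15: C-A =  2 → C
  i=16: U-M =  8 → I
  i=17: M-S = 20 → U
  i=18: U-Z = 21 → V
  i=19: D-M = 17 → R
  shifts repeat with period 7: UCIUVRA

UCIUVRA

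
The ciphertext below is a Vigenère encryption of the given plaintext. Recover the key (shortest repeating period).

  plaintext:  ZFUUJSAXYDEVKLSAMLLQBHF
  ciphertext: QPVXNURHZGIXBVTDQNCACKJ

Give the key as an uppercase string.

  i= 0: Q-Z = 17 → R
  i= 1: P-F = 10 → K
  i= 2: V-U =  1 → B
  i= 3: X-U =  3 → D
  i= 4: N-J =  4 → E
  i= 5: U-S =  2 → C
  i= 6: R-A = 17 → R
  i= 7: H-X = 10 → K
  i= 8: Z-Y =  1 → B
  i= 9: G-D =  3 → D
  i=10: I-E =  4 → E
  i=11: X-V =  2 → C
  i=12: B-K = 17 → R
  i=13: V-L = 10 → K
  i=14: T-S =  1 → B
  i=15: D-A =  3 → D
  i=16: Q-M =  4 → E
  i=17: N-L =  2 → C
  i=18: C-L = 17 → R
  i=19: A-Q = 10 → K
  i=20: C-B =  1 → B
  i=21: K-H =  3 → D
  i=22: J-F =  4 → E
  shifts repeat with period 6: RKBDEC

RKBDEC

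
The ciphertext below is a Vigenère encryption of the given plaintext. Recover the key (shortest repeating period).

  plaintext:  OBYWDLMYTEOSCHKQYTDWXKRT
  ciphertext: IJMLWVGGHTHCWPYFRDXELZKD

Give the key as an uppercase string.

UIOPTK

  i= 0: I-O = 20 → U
  i= 1: J-B =  8 → I
  i= 2: M-Y = 14 → O
  i= 3: L-W = 15 → P
  i= 4: W-D = 19 → T
  i= 5: V-L = 10 → K
  i= 6: G-M = 20 → U
  i= 7: G-Y =  8 → I
  i= 8: H-T = 14 → O
  i= 9: T-E = 15 → P
  i=10: H-O = 19 → T
  i=11: C-S = 10 → K
  i=12: W-C = 20 → U
  i=13: P-H =  8 → I
  i=14: Y-K = 14 → O
  i=15: F-Q = 15 → P
  i=16: R-Y = 19 → T
  i=17: D-T = 10 → K
  i=18: X-D = 20 → U
  i=19: E-W =  8 → I
  i=20: L-X = 14 → O
  i=21: Z-K = 15 → P
  i=22: K-R = 19 → T
  i=23: D-T = 10 → K
  shifts repeat with period 6: UIOPTK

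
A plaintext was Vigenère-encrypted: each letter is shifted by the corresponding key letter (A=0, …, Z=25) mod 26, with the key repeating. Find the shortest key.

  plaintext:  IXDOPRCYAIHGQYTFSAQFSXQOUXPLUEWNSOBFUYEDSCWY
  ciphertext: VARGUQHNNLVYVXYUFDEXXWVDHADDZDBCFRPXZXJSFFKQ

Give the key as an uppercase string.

NDOSFZFP

  i= 0: V-I = 13 → N
  i= 1: A-X =  3 → D
  i= 2: R-D = 14 → O
  i= 3: G-O = 18 → S
  i= 4: U-P =  5 → F
  i= 5: Q-R = 25 → Z
  i= 6: H-C =  5 → F
  i= 7: N-Y = 15 → P
  i= 8: N-A = 13 → N
  i= 9: L-I =  3 → D
  i=10: V-H = 14 → O
  i=11: Y-G = 18 → S
  i=12: V-Q =  5 → F
  i=13: X-Y = 25 → Z
  i=14: Y-T =  5 → F
  i=15: U-F = 15 → P
  i=16: F-S = 13 → N
  i=17: D-A =  3 → D
  i=18: E-Q = 14 → O
  i=19: X-F = 18 → S
  i=20: X-S =  5 → F
  i=21: W-X = 25 → Z
  i=22: V-Q =  5 → F
  i=23: D-O = 15 → P
  i=24: H-U = 13 → N
  i=25: A-X =  3 → D
  i=26: D-P = 14 → O
  i=27: D-L = 18 → S
  i=28: Z-U =  5 → F
  i=29: D-E = 25 → Z
  i=30: B-W =  5 → F
  i=31: C-N = 15 → P
  i=32: F-S = 13 → N
  i=33: R-O =  3 → D
  i=34: P-B = 14 → O
  i=35: X-F = 18 → S
  i=36: Z-U =  5 → F
  i=37: X-Y = 25 → Z
  i=38: J-E =  5 → F
  i=39: S-D = 15 → P
  i=40: F-S = 13 → N
  i=41: F-C =  3 → D
  i=42: K-W = 14 → O
  i=43: Q-Y = 18 → S
  shifts repeat with period 8: NDOSFZFP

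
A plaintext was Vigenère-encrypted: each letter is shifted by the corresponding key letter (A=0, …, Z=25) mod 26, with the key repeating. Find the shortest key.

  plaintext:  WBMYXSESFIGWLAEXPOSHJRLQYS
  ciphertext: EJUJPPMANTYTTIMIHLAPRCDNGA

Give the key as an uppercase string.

IIILSX

  i= 0: E-W =  8 → I
  i= 1: J-B =  8 → I
  i= 2: U-M =  8 → I
  i= 3: J-Y = 11 → L
  i= 4: P-X = 18 → S
  i= 5: P-S = 23 → X
  i= 6: M-E =  8 → I
  i= 7: A-S =  8 → I
  i= 8: N-F =  8 → I
  i= 9: T-I = 11 → L
  i=10: Y-G = 18 → S
  i=11: T-W = 23 → X
  i=12: T-L =  8 → I
  i=13: I-A =  8 → I
  i=14: M-E =  8 → I
  i=15: I-X = 11 → L
  i=16: H-P = 18 → S
  i=17: L-O = 23 → X
  i=18: A-S =  8 → I
  i=19: P-H =  8 → I
  i=20: R-J =  8 → I
  i=21: C-R = 11 → L
  i=22: D-L = 18 → S
  i=23: N-Q = 23 → X
  i=24: G-Y =  8 → I
  i=25: A-S =  8 → I
  shifts repeat with period 6: IIILSX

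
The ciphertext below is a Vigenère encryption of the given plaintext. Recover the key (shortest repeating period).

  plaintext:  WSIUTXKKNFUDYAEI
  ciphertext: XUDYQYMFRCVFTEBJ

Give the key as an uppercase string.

BCVEX

  i= 0: X-W =  1 → B
  i= 1: U-S =  2 → C
  i= 2: D-I = 21 → V
  i= 3: Y-U =  4 → E
  i= 4: Q-T = 23 → X
  i= 5: Y-X =  1 → B
  i= 6: M-K =  2 → C
  i= 7: F-K = 21 → V
  i= 8: R-N =  4 → E
  i= 9: C-F = 23 → X
  i=10: V-U =  1 → B
  i=11: F-D =  2 → C
  i=12: T-Y = 21 → V
  i=13: E-A =  4 → E
  i=14: B-E = 23 → X
  i=15: J-I =  1 → B
  shifts repeat with period 5: BCVEX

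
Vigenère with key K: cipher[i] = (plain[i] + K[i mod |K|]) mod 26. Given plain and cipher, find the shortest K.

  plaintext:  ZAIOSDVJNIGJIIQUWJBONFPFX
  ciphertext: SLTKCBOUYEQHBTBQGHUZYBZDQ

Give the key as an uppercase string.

TLLWKY

  i= 0: S-Z = 19 → T
  i= 1: L-A = 11 → L
  i= 2: T-I = 11 → L
  i= 3: K-O = 22 → W
  i= 4: C-S = 10 → K
  i= 5: B-D = 24 → Y
  i= 6: O-V = 19 → T
  i= 7: U-J = 11 → L
  i= 8: Y-N = 11 → L
  i= 9: E-I = 22 → W
  i=10: Q-G = 10 → K
  i=11: H-J = 24 → Y
  i=12: B-I = 19 → T
  i=13: T-I = 11 → L
  i=14: B-Q = 11 → L
  i=15: Q-U = 22 → W
  i=16: G-W = 10 → K
  i=17: H-J = 24 → Y
  i=18: U-B = 19 → T
  i=19: Z-O = 11 → L
  i=20: Y-N = 11 → L
  i=21: B-F = 22 → W
  i=22: Z-P = 10 → K
  i=23: D-F = 24 → Y
  i=24: Q-X = 19 → T
  shifts repeat with period 6: TLLWKY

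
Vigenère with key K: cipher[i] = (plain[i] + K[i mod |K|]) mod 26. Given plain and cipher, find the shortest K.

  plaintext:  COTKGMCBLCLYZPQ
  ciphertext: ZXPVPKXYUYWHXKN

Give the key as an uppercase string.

  i= 0: Z-C = 23 → X
  i= 1: X-O =  9 → J
  i= 2: P-T = 22 → W
  i= 3: V-K = 11 → L
  i= 4: P-G =  9 → J
  i= 5: K-M = 24 → Y
  i= 6: X-C = 21 → V
  i= 7: Y-B = 23 → X
  i= 8: U-L =  9 → J
  i= 9: Y-C = 22 → W
  i=10: W-L = 11 → L
  i=11: H-Y =  9 → J
  i=12: X-Z = 24 → Y
  i=13: K-P = 21 → V
  i=14: N-Q = 23 → X
  shifts repeat with period 7: XJWLJYV

XJWLJYV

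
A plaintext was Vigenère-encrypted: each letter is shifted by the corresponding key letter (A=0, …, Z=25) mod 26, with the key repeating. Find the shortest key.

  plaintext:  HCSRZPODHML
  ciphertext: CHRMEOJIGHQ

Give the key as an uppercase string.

VFZ

  i= 0: C-H = 21 → V
  i= 1: H-C =  5 → F
  i= 2: R-S = 25 → Z
  i= 3: M-R = 21 → V
  i= 4: E-Z =  5 → F
  i= 5: O-P = 25 → Z
  i= 6: J-O = 21 → V
  i= 7: I-D =  5 → F
  i= 8: G-H = 25 → Z
  i= 9: H-M = 21 → V
  i=10: Q-L =  5 → F
  shifts repeat with period 3: VFZ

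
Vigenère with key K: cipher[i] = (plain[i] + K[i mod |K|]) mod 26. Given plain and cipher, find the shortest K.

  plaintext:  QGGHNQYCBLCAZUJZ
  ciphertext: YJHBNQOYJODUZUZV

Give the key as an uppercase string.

  i= 0: Y-Q =  8 → I
  i= 1: J-G =  3 → D
  i= 2: H-G =  1 → B
  i= 3: B-H = 20 → U
  i= 4: N-N =  0 → A
  i= 5: Q-Q =  0 → A
  i= 6: O-Y = 16 → Q
  i= 7: Y-C = 22 → W
  i= 8: J-B =  8 → I
  i= 9: O-L =  3 → D
  i=10: D-C =  1 → B
  i=11: U-A = 20 → U
  i=12: Z-Z =  0 → A
  i=13: U-U =  0 → A
  i=14: Z-J = 16 → Q
  i=15: V-Z = 22 → W
  shifts repeat with period 8: IDBUAAQW

IDBUAAQW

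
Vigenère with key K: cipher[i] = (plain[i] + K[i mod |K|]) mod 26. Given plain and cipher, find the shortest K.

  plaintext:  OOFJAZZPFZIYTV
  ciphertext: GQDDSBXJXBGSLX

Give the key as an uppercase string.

  i= 0: G-O = 18 → S
  i= 1: Q-O =  2 → C
  i= 2: D-F = 24 → Y
  i= 3: D-J = 20 → U
  i= 4: S-A = 18 → S
  i= 5: B-Z =  2 → C
  i= 6: X-Z = 24 → Y
  i= 7: J-P = 20 → U
  i= 8: X-F = 18 → S
  i= 9: B-Z =  2 → C
  i=10: G-I = 24 → Y
  i=11: S-Y = 20 → U
  i=12: L-T = 18 → S
  i=13: X-V =  2 → C
  shifts repeat with period 4: SCYU

SCYU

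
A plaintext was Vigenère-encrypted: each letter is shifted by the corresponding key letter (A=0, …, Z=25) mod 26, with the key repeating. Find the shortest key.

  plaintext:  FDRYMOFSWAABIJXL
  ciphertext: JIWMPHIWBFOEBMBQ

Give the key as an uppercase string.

  i= 0: J-F =  4 → E
  i= 1: I-D =  5 → F
  i= 2: W-R =  5 → F
  i= 3: M-Y = 14 → O
  i= 4: P-M =  3 → D
  i= 5: H-O = 19 → T
  i= 6: I-F =  3 → D
  i= 7: W-S =  4 → E
  i= 8: B-W =  5 → F
  i= 9: F-A =  5 → F
  i=10: O-A = 14 → O
  i=11: E-B =  3 → D
  i=12: B-I = 19 → T
  i=13: M-J =  3 → D
  i=14: B-X =  4 → E
  i=15: Q-L =  5 → F
  shifts repeat with period 7: EFFODTD

EFFODTD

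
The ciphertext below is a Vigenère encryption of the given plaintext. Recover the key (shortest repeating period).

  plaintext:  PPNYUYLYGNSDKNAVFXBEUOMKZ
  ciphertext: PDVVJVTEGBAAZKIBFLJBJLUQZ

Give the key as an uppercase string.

  i= 0: P-P =  0 → A
  i= 1: D-P = 14 → O
  i= 2: V-N =  8 → I
  i= 3: V-Y = 23 → X
  i= 4: J-U = 15 → P
  i= 5: V-Y = 23 → X
  i= 6: T-L =  8 → I
  i= 7: E-Y =  6 → G
  i= 8: G-G =  0 → A
  i= 9: B-N = 14 → O
  i=10: A-S =  8 → I
  i=11: A-D = 23 → X
  i=12: Z-K = 15 → P
  i=13: K-N = 23 → X
  i=14: I-A =  8 → I
  i=15: B-V =  6 → G
  i=16: F-F =  0 → A
  i=17: L-X = 14 → O
  i=18: J-B =  8 → I
  i=19: B-E = 23 → X
  i=20: J-U = 15 → P
  i=21: L-O = 23 → X
  i=22: U-M =  8 → I
  i=23: Q-K =  6 → G
  i=24: Z-Z =  0 → A
  shifts repeat with period 8: AOIXPXIG

AOIXPXIG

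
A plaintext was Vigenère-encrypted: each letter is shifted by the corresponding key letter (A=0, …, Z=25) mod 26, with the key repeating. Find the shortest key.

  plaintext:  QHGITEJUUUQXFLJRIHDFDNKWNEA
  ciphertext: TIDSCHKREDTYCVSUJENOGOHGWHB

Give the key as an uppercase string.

  i= 0: T-Q =  3 → D
  i= 1: I-H =  1 → B
  i= 2: D-G = 23 → X
  i= 3: S-I = 10 → K
  i= 4: C-T =  9 → J
  i= 5: H-E =  3 → D
  i= 6: K-J =  1 → B
  i= 7: R-U = 23 → X
  i= 8: E-U = 10 → K
  i= 9: D-U =  9 → J
  i=10: T-Q =  3 → D
  i=11: Y-X =  1 → B
  i=12: C-F = 23 → X
  i=13: V-L = 10 → K
  i=14: S-J =  9 → J
  i=15: U-R =  3 → D
  i=16: J-I =  1 → B
  i=17: E-H = 23 → X
  i=18: N-D = 10 → K
  i=19: O-F =  9 → J
  i=20: G-D =  3 → D
  i=21: O-N =  1 → B
  i=22: H-K = 23 → X
  i=23: G-W = 10 → K
  i=24: W-N =  9 → J
  i=25: H-E =  3 → D
  i=26: B-A =  1 → B
  shifts repeat with period 5: DBXKJ

DBXKJ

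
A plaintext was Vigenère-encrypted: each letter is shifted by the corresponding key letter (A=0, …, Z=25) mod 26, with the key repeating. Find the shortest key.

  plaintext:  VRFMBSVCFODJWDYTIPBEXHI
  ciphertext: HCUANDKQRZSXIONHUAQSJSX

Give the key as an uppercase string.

  i= 0: H-V = 12 → M
  i= 1: C-R = 11 → L
  i= 2: U-F = 15 → P
  i= 3: A-M = 14 → O
  i= 4: N-B = 12 → M
  i= 5: D-S = 11 → L
  i= 6: K-V = 15 → P
  i= 7: Q-C = 14 → O
  i= 8: R-F = 12 → M
  i= 9: Z-O = 11 → L
  i=10: S-D = 15 → P
  i=11: X-J = 14 → O
  i=12: I-W = 12 → M
  i=13: O-D = 11 → L
  i=14: N-Y = 15 → P
  i=15: H-T = 14 → O
  i=16: U-I = 12 → M
  i=17: A-P = 11 → L
  i=18: Q-B = 15 → P
  i=19: S-E = 14 → O
  i=20: J-X = 12 → M
  i=21: S-H = 11 → L
  i=22: X-I = 15 → P
  shifts repeat with period 4: MLPO

MLPO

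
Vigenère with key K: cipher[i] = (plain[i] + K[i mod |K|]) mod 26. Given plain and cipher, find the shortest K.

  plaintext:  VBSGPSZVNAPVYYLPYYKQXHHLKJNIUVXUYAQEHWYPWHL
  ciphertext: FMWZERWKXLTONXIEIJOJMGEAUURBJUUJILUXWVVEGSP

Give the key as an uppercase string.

KLETPZXP

  i= 0: F-V = 10 → K
  i= 1: M-B = 11 → L
  i= 2: W-S =  4 → E
  i= 3: Z-G = 19 → T
  i= 4: E-P = 15 → P
  i= 5: R-S = 25 → Z
  i= 6: W-Z = 23 → X
  i= 7: K-V = 15 → P
  i= 8: X-N = 10 → K
  i= 9: L-A = 11 → L
  i=10: T-P =  4 → E
  i=11: O-V = 19 → T
  i=12: N-Y = 15 → P
  i=13: X-Y = 25 → Z
  i=14: I-L = 23 → X
  i=15: E-P = 15 → P
  i=16: I-Y = 10 → K
  i=17: J-Y = 11 → L
  i=18: O-K =  4 → E
  i=19: J-Q = 19 → T
  i=20: M-X = 15 → P
  i=21: G-H = 25 → Z
  i=22: E-H = 23 → X
  i=23: A-L = 15 → P
  i=24: U-K = 10 → K
  i=25: U-J = 11 → L
  i=26: R-N =  4 → E
  i=27: B-I = 19 → T
  i=28: J-U = 15 → P
  i=29: U-V = 25 → Z
  i=30: U-X = 23 → X
  i=31: J-U = 15 → P
  i=32: I-Y = 10 → K
  i=33: L-A = 11 → L
  i=34: U-Q =  4 → E
  i=35: X-E = 19 → T
  i=36: W-H = 15 → P
  i=37: V-W = 25 → Z
  i=38: V-Y = 23 → X
  i=39: E-P = 15 → P
  i=40: G-W = 10 → K
  i=41: S-H = 11 → L
  i=42: P-L =  4 → E
  shifts repeat with period 8: KLETPZXP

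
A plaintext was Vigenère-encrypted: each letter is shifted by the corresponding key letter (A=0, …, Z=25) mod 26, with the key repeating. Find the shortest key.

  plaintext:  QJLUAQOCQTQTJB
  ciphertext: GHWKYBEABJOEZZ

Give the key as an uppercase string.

QYL

  i= 0: G-Q = 16 → Q
  i= 1: H-J = 24 → Y
  i= 2: W-L = 11 → L
  i= 3: K-U = 16 → Q
  i= 4: Y-A = 24 → Y
  i= 5: B-Q = 11 → L
  i= 6: E-O = 16 → Q
  i= 7: A-C = 24 → Y
  i= 8: B-Q = 11 → L
  i= 9: J-T = 16 → Q
  i=10: O-Q = 24 → Y
  i=11: E-T = 11 → L
  i=12: Z-J = 16 → Q
  i=13: Z-B = 24 → Y
  shifts repeat with period 3: QYL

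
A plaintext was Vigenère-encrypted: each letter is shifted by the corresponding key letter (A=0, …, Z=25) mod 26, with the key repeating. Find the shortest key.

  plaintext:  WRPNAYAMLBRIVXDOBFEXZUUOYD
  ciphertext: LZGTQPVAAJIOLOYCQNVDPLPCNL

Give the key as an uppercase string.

PIRGQRVO

  i= 0: L-W = 15 → P
  i= 1: Z-R =  8 → I
  i= 2: G-P = 17 → R
  i= 3: T-N =  6 → G
  i= 4: Q-A = 16 → Q
  i= 5: P-Y = 17 → R
  i= 6: V-A = 21 → V
  i= 7: A-M = 14 → O
  i= 8: A-L = 15 → P
  i= 9: J-B =  8 → I
  i=10: I-R = 17 → R
  i=11: O-I =  6 → G
  i=12: L-V = 16 → Q
  i=13: O-X = 17 → R
  i=14: Y-D = 21 → V
  i=15: C-O = 14 → O
  i=16: Q-B = 15 → P
  i=17: N-F =  8 → I
  i=18: V-E = 17 → R
  i=19: D-X =  6 → G
  i=20: P-Z = 16 → Q
  i=21: L-U = 17 → R
  i=22: P-U = 21 → V
  i=23: C-O = 14 → O
  i=24: N-Y = 15 → P
  i=25: L-D =  8 → I
  shifts repeat with period 8: PIRGQRVO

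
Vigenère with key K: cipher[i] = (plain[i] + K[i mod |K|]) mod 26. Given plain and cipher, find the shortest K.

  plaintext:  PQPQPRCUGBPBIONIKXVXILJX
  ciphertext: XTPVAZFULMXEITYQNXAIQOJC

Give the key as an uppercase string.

IDAFL

  i= 0: X-P =  8 → I
  i= 1: T-Q =  3 → D
  i= 2: P-P =  0 → A
  i= 3: V-Q =  5 → F
  i= 4: A-P = 11 → L
  i= 5: Z-R =  8 → I
  i= 6: F-C =  3 → D
  i= 7: U-U =  0 → A
  i= 8: L-G =  5 → F
  i= 9: M-B = 11 → L
  i=10: X-P =  8 → I
  i=11: E-B =  3 → D
  i=12: I-I =  0 → A
  i=13: T-O =  5 → F
  i=14: Y-N = 11 → L
  i=15: Q-I =  8 → I
  i=16: N-K =  3 → D
  i=17: X-X =  0 → A
  i=18: A-V =  5 → F
  i=19: I-X = 11 → L
  i=20: Q-I =  8 → I
  i=21: O-L =  3 → D
  i=22: J-J =  0 → A
  i=23: C-X =  5 → F
  shifts repeat with period 5: IDAFL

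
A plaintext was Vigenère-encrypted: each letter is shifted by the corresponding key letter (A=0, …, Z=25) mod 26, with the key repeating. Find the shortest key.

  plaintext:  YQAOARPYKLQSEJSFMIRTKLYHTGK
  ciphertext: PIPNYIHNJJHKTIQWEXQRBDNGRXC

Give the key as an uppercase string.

RSPZY

  i= 0: P-Y = 17 → R
  i= 1: I-Q = 18 → S
  i= 2: P-A = 15 → P
  i= 3: N-O = 25 → Z
  i= 4: Y-A = 24 → Y
  i= 5: I-R = 17 → R
  i= 6: H-P = 18 → S
  i= 7: N-Y = 15 → P
  i= 8: J-K = 25 → Z
  i= 9: J-L = 24 → Y
  i=10: H-Q = 17 → R
  i=11: K-S = 18 → S
  i=12: T-E = 15 → P
  i=13: I-J = 25 → Z
  i=14: Q-S = 24 → Y
  i=15: W-F = 17 → R
  i=16: E-M = 18 → S
  i=17: X-I = 15 → P
  i=18: Q-R = 25 → Z
  i=19: R-T = 24 → Y
  i=20: B-K = 17 → R
  i=21: D-L = 18 → S
  i=22: N-Y = 15 → P
  i=23: G-H = 25 → Z
  i=24: R-T = 24 → Y
  i=25: X-G = 17 → R
  i=26: C-K = 18 → S
  shifts repeat with period 5: RSPZY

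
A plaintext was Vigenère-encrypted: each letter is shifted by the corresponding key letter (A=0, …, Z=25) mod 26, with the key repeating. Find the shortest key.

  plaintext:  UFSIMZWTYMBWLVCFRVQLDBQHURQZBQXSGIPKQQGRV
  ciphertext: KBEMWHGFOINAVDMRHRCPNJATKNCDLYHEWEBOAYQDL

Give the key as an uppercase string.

  i= 0: K-U = 16 → Q
  i= 1: B-F = 22 → W
  i= 2: E-S = 12 → M
  i= 3: M-I =  4 → E
  i= 4: W-M = 10 → K
  i= 5: H-Z =  8 → I
  i= 6: G-W = 10 → K
  i= 7: F-T = 12 → M
  i= 8: O-Y = 16 → Q
  i= 9: I-M = 22 → W
  i=10: N-B = 12 → M
  i=11: A-W =  4 → E
  i=12: V-L = 10 → K
  i=13: D-V =  8 → I
  i=14: M-C = 10 → K
  i=15: R-F = 12 → M
  i=16: H-R = 16 → Q
  i=17: R-V = 22 → W
  i=18: C-Q = 12 → M
  i=19: P-L =  4 → E
  i=20: N-D = 10 → K
  i=21: J-B =  8 → I
  i=22: A-Q = 10 → K
  i=23: T-H = 12 → M
  i=24: K-U = 16 → Q
  i=25: N-R = 22 → W
  i=26: C-Q = 12 → M
  i=27: D-Z =  4 → E
  i=28: L-B = 10 → K
  i=29: Y-Q =  8 → I
  i=30: H-X = 10 → K
  i=31: E-S = 12 → M
  i=32: W-G = 16 → Q
  i=33: E-I = 22 → W
  i=34: B-P = 12 → M
  i=35: O-K =  4 → E
  i=36: A-Q = 10 → K
  i=37: Y-Q =  8 → I
  i=38: Q-G = 10 → K
  i=39: D-R = 12 → M
  i=40: L-V = 16 → Q
  shifts repeat with period 8: QWMEKIKM

QWMEKIKM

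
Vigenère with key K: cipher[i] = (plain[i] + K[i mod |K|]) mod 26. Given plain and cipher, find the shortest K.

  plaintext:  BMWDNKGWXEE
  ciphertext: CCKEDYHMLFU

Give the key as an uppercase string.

  i= 0: C-B =  1 → B
  i= 1: C-M = 16 → Q
  i= 2: K-W = 14 → O
  i= 3: E-D =  1 → B
  i= 4: D-N = 16 → Q
  i= 5: Y-K = 14 → O
  i= 6: H-G =  1 → B
  i= 7: M-W = 16 → Q
  i= 8: L-X = 14 → O
  i= 9: F-E =  1 → B
  i=10: U-E = 16 → Q
  shifts repeat with period 3: BQO

BQO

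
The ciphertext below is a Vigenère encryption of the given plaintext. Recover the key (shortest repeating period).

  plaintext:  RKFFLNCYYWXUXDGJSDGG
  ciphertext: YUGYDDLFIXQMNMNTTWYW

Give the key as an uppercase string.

  i= 0: Y-R =  7 → H
  i= 1: U-K = 10 → K
  i= 2: G-F =  1 → B
  i= 3: Y-F = 19 → T
  i= 4: D-L = 18 → S
  i= 5: D-N = 16 → Q
  i= 6: L-C =  9 → J
  i= 7: F-Y =  7 → H
  i= 8: I-Y = 10 → K
  i= 9: X-W =  1 → B
  i=10: Q-X = 19 → T
  i=11: M-U = 18 → S
  i=12: N-X = 16 → Q
  i=13: M-D =  9 → J
  i=14: N-G =  7 → H
  i=15: T-J = 10 → K
  i=16: T-S =  1 → B
  i=17: W-D = 19 → T
  i=18: Y-G = 18 → S
  i=19: W-G = 16 → Q
  shifts repeat with period 7: HKBTSQJ

HKBTSQJ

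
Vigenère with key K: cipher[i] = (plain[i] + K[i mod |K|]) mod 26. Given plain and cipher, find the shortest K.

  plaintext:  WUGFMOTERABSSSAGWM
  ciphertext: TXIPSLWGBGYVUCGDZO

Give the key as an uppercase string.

XDCKG

  i= 0: T-W = 23 → X
  i= 1: X-U =  3 → D
  i= 2: I-G =  2 → C
  i= 3: P-F = 10 → K
  i= 4: S-M =  6 → G
  i= 5: L-O = 23 → X
  i= 6: W-T =  3 → D
  i= 7: G-E =  2 → C
  i= 8: B-R = 10 → K
  i= 9: G-A =  6 → G
  i=10: Y-B = 23 → X
  i=11: V-S =  3 → D
  i=12: U-S =  2 → C
  i=13: C-S = 10 → K
  i=14: G-A =  6 → G
  i=15: D-G = 23 → X
  i=16: Z-W =  3 → D
  i=17: O-M =  2 → C
  shifts repeat with period 5: XDCKG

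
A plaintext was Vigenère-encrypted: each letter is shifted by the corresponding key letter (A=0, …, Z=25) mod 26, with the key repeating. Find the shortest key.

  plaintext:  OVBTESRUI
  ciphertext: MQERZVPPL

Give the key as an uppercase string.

  i= 0: M-O = 24 → Y
  i= 1: Q-V = 21 → V
  i= 2: E-B =  3 → D
  i= 3: R-T = 24 → Y
  i= 4: Z-E = 21 → V
  i= 5: V-S =  3 → D
  i= 6: P-R = 24 → Y
  i= 7: P-U = 21 → V
  i= 8: L-I =  3 → D
  shifts repeat with period 3: YVD

YVD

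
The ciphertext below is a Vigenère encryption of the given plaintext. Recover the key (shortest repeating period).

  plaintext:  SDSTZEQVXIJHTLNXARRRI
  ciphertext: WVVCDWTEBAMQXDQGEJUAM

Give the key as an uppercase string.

  i= 0: W-S =  4 → E
  i= 1: V-D = 18 → S
  i= 2: V-S =  3 → D
  i= 3: C-T =  9 → J
  i= 4: D-Z =  4 → E
  i= 5: W-E = 18 → S
  i= 6: T-Q =  3 → D
  i= 7: E-V =  9 → J
  i= 8: B-X =  4 → E
  i= 9: A-I = 18 → S
  i=10: M-J =  3 → D
  i=11: Q-H =  9 → J
  i=12: X-T =  4 → E
  i=13: D-L = 18 → S
  i=14: Q-N =  3 → D
  i=15: G-X =  9 → J
  i=16: E-A =  4 → E
  i=17: J-R = 18 → S
  i=18: U-R =  3 → D
  i=19: A-R =  9 → J
  i=20: M-I =  4 → E
  shifts repeat with period 4: ESDJ

ESDJ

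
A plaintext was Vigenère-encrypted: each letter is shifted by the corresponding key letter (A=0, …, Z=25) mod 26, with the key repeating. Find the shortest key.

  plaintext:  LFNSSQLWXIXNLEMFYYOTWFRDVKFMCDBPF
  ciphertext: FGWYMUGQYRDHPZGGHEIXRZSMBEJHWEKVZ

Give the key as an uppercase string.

UBJGUEV

  i= 0: F-L = 20 → U
  i= 1: G-F =  1 → B
  i= 2: W-N =  9 → J
  i= 3: Y-S =  6 → G
  i= 4: M-S = 20 → U
  i= 5: U-Q =  4 → E
  i= 6: G-L = 21 → V
  i= 7: Q-W = 20 → U
  i= 8: Y-X =  1 → B
  i= 9: R-I =  9 → J
  i=10: D-X =  6 → G
  i=11: H-N = 20 → U
  i=12: P-L =  4 → E
  i=13: Z-E = 21 → V
  i=14: G-M = 20 → U
  i=15: G-F =  1 → B
  i=16: H-Y =  9 → J
  i=17: E-Y =  6 → G
  i=18: I-O = 20 → U
  i=19: X-T =  4 → E
  i=20: R-W = 21 → V
  i=21: Z-F = 20 → U
  i=22: S-R =  1 → B
  i=23: M-D =  9 → J
  i=24: B-V =  6 → G
  i=25: E-K = 20 → U
  i=26: J-F =  4 → E
  i=27: H-M = 21 → V
  i=28: W-C = 20 → U
  i=29: E-D =  1 → B
  i=30: K-B =  9 → J
  i=31: V-P =  6 → G
  i=32: Z-F = 20 → U
  shifts repeat with period 7: UBJGUEV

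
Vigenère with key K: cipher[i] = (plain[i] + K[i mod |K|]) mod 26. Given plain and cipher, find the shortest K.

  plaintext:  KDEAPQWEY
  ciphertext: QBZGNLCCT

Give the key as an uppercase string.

  i= 0: Q-K =  6 → G
  i= 1: B-D = 24 → Y
  i= 2: Z-E = 21 → V
  i= 3: G-A =  6 → G
  i= 4: N-P = 24 → Y
  i= 5: L-Q = 21 → V
  i= 6: C-W =  6 → G
  i= 7: C-E = 24 → Y
  i= 8: T-Y = 21 → V
  shifts repeat with period 3: GYV

GYV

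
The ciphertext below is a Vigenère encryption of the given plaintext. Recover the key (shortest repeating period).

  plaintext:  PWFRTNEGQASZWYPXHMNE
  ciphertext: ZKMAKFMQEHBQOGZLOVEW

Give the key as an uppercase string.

KOHJRSI

  i= 0: Z-P = 10 → K
  i= 1: K-W = 14 → O
  i= 2: M-F =  7 → H
  i= 3: A-R =  9 → J
  i= 4: K-T = 17 → R
  i= 5: F-N = 18 → S
  i= 6: M-E =  8 → I
  i= 7: Q-G = 10 → K
  i= 8: E-Q = 14 → O
  i= 9: H-A =  7 → H
  i=10: B-S =  9 → J
  i=11: Q-Z = 17 → R
  i=12: O-W = 18 → S
  i=13: G-Y =  8 → I
  i=14: Z-P = 10 → K
  i=15: L-X = 14 → O
  i=16: O-H =  7 → H
  i=17: V-M =  9 → J
  i=18: E-N = 17 → R
  i=19: W-E = 18 → S
  shifts repeat with period 7: KOHJRSI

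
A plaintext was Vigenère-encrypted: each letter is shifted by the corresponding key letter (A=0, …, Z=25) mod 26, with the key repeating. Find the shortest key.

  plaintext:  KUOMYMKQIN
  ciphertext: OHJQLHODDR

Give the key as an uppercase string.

  i= 0: O-K =  4 → E
  i= 1: H-U = 13 → N
  i= 2: J-O = 21 → V
  i= 3: Q-M =  4 → E
  i= 4: L-Y = 13 → N
  i= 5: H-M = 21 → V
  i= 6: O-K =  4 → E
  i= 7: D-Q = 13 → N
  i= 8: D-I = 21 → V
  i= 9: R-N =  4 → E
  shifts repeat with period 3: ENV

ENV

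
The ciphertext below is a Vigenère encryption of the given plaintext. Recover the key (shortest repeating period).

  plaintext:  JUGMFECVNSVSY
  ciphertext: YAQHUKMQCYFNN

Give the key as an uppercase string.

  i= 0: Y-J = 15 → P
  i= 1: A-U =  6 → G
  i= 2: Q-G = 10 → K
  i= 3: H-M = 21 → V
  i= 4: U-F = 15 → P
  i= 5: K-E =  6 → G
  i= 6: M-C = 10 → K
  i= 7: Q-V = 21 → V
  i= 8: C-N = 15 → P
  i= 9: Y-S =  6 → G
  i=10: F-V = 10 → K
  i=11: N-S = 21 → V
  i=12: N-Y = 15 → P
  shifts repeat with period 4: PGKV

PGKV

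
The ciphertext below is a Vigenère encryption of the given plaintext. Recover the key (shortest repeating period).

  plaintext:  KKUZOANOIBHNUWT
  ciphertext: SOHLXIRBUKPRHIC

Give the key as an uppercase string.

IENMJ

  i= 0: S-K =  8 → I
  i= 1: O-K =  4 → E
  i= 2: H-U = 13 → N
  i= 3: L-Z = 12 → M
  i= 4: X-O =  9 → J
  i= 5: I-A =  8 → I
  i= 6: R-N =  4 → E
  i= 7: B-O = 13 → N
  i= 8: U-I = 12 → M
  i= 9: K-B =  9 → J
  i=10: P-H =  8 → I
  i=11: R-N =  4 → E
  i=12: H-U = 13 → N
  i=13: I-W = 12 → M
  i=14: C-T =  9 → J
  shifts repeat with period 5: IENMJ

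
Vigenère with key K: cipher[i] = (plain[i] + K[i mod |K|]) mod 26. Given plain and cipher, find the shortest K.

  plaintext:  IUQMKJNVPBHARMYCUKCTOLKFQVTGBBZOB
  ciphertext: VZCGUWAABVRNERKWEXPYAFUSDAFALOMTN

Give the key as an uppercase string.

NFMUKN

  i= 0: V-I = 13 → N
  i= 1: Z-U =  5 → F
  i= 2: C-Q = 12 → M
  i= 3: G-M = 20 → U
  i= 4: U-K = 10 → K
  i= 5: W-J = 13 → N
  i= 6: A-N = 13 → N
  i= 7: A-V =  5 → F
  i= 8: B-P = 12 → M
  i= 9: V-B = 20 → U
  i=10: R-H = 10 → K
  i=11: N-A = 13 → N
  i=12: E-R = 13 → N
  i=13: R-M =  5 → F
  i=14: K-Y = 12 → M
  i=15: W-C = 20 → U
  i=16: E-U = 10 → K
  i=17: X-K = 13 → N
  i=18: P-C = 13 → N
  i=19: Y-T =  5 → F
  i=20: A-O = 12 → M
  i=21: F-L = 20 → U
  i=22: U-K = 10 → K
  i=23: S-F = 13 → N
  i=24: D-Q = 13 → N
  i=25: A-V =  5 → F
  i=26: F-T = 12 → M
  i=27: A-G = 20 → U
  i=28: L-B = 10 → K
  i=29: O-B = 13 → N
  i=30: M-Z = 13 → N
  i=31: T-O =  5 → F
  i=32: N-B = 12 → M
  shifts repeat with period 6: NFMUKN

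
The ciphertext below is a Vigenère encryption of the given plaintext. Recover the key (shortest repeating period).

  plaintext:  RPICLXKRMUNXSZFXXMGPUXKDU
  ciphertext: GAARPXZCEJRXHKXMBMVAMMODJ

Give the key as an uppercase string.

  i= 0: G-R = 15 → P
  i= 1: A-P = 11 → L
  i= 2: A-I = 18 → S
  i= 3: R-C = 15 → P
  i= 4: P-L =  4 → E
  i= 5: X-X =  0 → A
  i= 6: Z-K = 15 → P
  i= 7: C-R = 11 → L
  i= 8: E-M = 18 → S
  i= 9: J-U = 15 → P
  i=10: R-N =  4 → E
  i=11: X-X =  0 → A
  i=12: H-S = 15 → P
  i=13: K-Z = 11 → L
  i=14: X-F = 18 → S
  i=15: M-X = 15 → P
  i=16: B-X =  4 → E
  i=17: M-M =  0 → A
  i=18: V-G = 15 → P
  i=19: A-P = 11 → L
  i=20: M-U = 18 → S
  i=21: M-X = 15 → P
  i=22: O-K =  4 → E
  i=23: D-D =  0 → A
  i=24: J-U = 15 → P
  shifts repeat with period 6: PLSPEA

PLSPEA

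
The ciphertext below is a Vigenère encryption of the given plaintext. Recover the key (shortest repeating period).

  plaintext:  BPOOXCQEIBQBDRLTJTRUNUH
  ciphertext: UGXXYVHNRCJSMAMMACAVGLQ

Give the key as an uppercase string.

  i= 0: U-B = 19 → T
  i= 1: G-P = 17 → R
  i= 2: X-O =  9 → J
  i= 3: X-O =  9 → J
  i= 4: Y-X =  1 → B
  i= 5: V-C = 19 → T
  i= 6: H-Q = 17 → R
  i= 7: N-E =  9 → J
  i= 8: R-I =  9 → J
  i= 9: C-B =  1 → B
  i=10: J-Q = 19 → T
  i=11: S-B = 17 → R
  i=12: M-D =  9 → J
  i=13: A-R =  9 → J
  i=14: M-L =  1 → B
  i=15: M-T = 19 → T
  i=16: A-J = 17 → R
  i=17: C-T =  9 → J
  i=18: A-R =  9 → J
  i=19: V-U =  1 → B
  i=20: G-N = 19 → T
  i=21: L-U = 17 → R
  i=22: Q-H =  9 → J
  shifts repeat with period 5: TRJJB

TRJJB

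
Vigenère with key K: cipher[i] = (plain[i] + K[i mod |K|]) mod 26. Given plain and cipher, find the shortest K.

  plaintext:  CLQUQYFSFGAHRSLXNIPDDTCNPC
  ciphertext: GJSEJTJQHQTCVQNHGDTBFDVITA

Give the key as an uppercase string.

  i= 0: G-C =  4 → E
  i= 1: J-L = 24 → Y
  i= 2: S-Q =  2 → C
  i= 3: E-U = 10 → K
  i= 4: J-Q = 19 → T
  i= 5: T-Y = 21 → V
  i= 6: J-F =  4 → E
  i= 7: Q-S = 24 → Y
  i= 8: H-F =  2 → C
  i= 9: Q-G = 10 → K
  i=10: T-A = 19 → T
  i=11: C-H = 21 → V
  i=12: V-R =  4 → E
  i=13: Q-S = 24 → Y
  i=14: N-L =  2 → C
  i=15: H-X = 10 → K
  i=16: G-N = 19 → T
  i=17: D-I = 21 → V
  i=18: T-P =  4 → E
  i=19: B-D = 24 → Y
  i=20: F-D =  2 → C
  i=21: D-T = 10 → K
  i=22: V-C = 19 → T
  i=23: I-N = 21 → V
  i=24: T-P =  4 → E
  i=25: A-C = 24 → Y
  shifts repeat with period 6: EYCKTV

EYCKTV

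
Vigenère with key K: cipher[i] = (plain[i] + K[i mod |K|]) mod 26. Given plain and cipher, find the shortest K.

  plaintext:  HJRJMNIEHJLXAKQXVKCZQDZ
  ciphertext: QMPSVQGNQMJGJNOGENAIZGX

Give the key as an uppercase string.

  i= 0: Q-H =  9 → J
  i= 1: M-J =  3 → D
  i= 2: P-R = 24 → Y
  i= 3: S-J =  9 → J
  i= 4: V-M =  9 → J
  i= 5: Q-N =  3 → D
  i= 6: G-I = 24 → Y
  i= 7: N-E =  9 → J
  i= 8: Q-H =  9 → J
  i= 9: M-J =  3 → D
  i=10: J-L = 24 → Y
  i=11: G-X =  9 → J
  i=12: J-A =  9 → J
  i=13: N-K =  3 → D
  i=14: O-Q = 24 → Y
  i=15: G-X =  9 → J
  i=16: E-V =  9 → J
  i=17: N-K =  3 → D
  i=18: A-C = 24 → Y
  i=19: I-Z =  9 → J
  i=20: Z-Q =  9 → J
  i=21: G-D =  3 → D
  i=22: X-Z = 24 → Y
  shifts repeat with period 4: JDYJ

JDYJ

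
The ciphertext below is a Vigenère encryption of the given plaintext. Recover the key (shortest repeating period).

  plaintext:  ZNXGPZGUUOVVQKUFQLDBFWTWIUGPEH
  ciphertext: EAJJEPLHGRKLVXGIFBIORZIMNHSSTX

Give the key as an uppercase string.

  i= 0: E-Z =  5 → F
  i= 1: A-N = 13 → N
  i= 2: J-X = 12 → M
  i= 3: J-G =  3 → D
  i= 4: E-P = 15 → P
  i= 5: P-Z = 16 → Q
  i= 6: L-G =  5 → F
  i= 7: H-U = 13 → N
  i= 8: G-U = 12 → M
  i= 9: R-O =  3 → D
  i=10: K-V = 15 → P
  i=11: L-V = 16 → Q
  i=12: V-Q =  5 → F
  i=13: X-K = 13 → N
  i=14: G-U = 12 → M
  i=15: I-F =  3 → D
  i=16: F-Q = 15 → P
  i=17: B-L = 16 → Q
  i=18: I-D =  5 → F
  i=19: O-B = 13 → N
  i=20: R-F = 12 → M
  i=21: Z-W =  3 → D
  i=22: I-T = 15 → P
  i=23: M-W = 16 → Q
  i=24: N-I =  5 → F
  i=25: H-U = 13 → N
  i=26: S-G = 12 → M
  i=27: S-P =  3 → D
  i=28: T-E = 15 → P
  i=29: X-H = 16 → Q
  shifts repeat with period 6: FNMDPQ

FNMDPQ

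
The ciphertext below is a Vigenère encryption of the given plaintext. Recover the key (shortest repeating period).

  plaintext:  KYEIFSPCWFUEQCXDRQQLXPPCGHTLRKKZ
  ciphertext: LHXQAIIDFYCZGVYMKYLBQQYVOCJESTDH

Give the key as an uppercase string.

BJTIVQT

  i= 0: L-K =  1 → B
  i= 1: H-Y =  9 → J
  i= 2: X-E = 19 → T
  i= 3: Q-I =  8 → I
  i= 4: A-F = 21 → V
  i= 5: I-S = 16 → Q
  i= 6: I-P = 19 → T
  i= 7: D-C =  1 → B
  i= 8: F-W =  9 → J
  i= 9: Y-F = 19 → T
  i=10: C-U =  8 → I
  i=11: Z-E = 21 → V
  i=12: G-Q = 16 → Q
  i=13: V-C = 19 → T
  i=14: Y-X =  1 → B
  i=15: M-D =  9 → J
  i=16: K-R = 19 → T
  i=17: Y-Q =  8 → I
  i=18: L-Q = 21 → V
  i=19: B-L = 16 → Q
  i=20: Q-X = 19 → T
  i=21: Q-P =  1 → B
  i=22: Y-P =  9 → J
  i=23: V-C = 19 → T
  i=24: O-G =  8 → I
  i=25: C-H = 21 → V
  i=26: J-T = 16 → Q
  i=27: E-L = 19 → T
  i=28: S-R =  1 → B
  i=29: T-K =  9 → J
  i=30: D-K = 19 → T
  i=31: H-Z =  8 → I
  shifts repeat with period 7: BJTIVQT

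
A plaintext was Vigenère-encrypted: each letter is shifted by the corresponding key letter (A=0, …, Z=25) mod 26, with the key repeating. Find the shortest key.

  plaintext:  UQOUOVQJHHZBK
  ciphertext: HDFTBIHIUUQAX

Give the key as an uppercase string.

NNRZ

  i= 0: H-U = 13 → N
  i= 1: D-Q = 13 → N
  i= 2: F-O = 17 → R
  i= 3: T-U = 25 → Z
  i= 4: B-O = 13 → N
  i= 5: I-V = 13 → N
  i= 6: H-Q = 17 → R
  i= 7: I-J = 25 → Z
  i= 8: U-H = 13 → N
  i= 9: U-H = 13 → N
  i=10: Q-Z = 17 → R
  i=11: A-B = 25 → Z
  i=12: X-K = 13 → N
  shifts repeat with period 4: NNRZ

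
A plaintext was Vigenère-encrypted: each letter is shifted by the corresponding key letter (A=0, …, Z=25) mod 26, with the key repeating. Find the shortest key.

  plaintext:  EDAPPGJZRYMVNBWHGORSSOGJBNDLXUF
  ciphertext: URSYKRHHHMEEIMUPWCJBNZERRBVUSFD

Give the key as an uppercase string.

  i= 0: U-E = 16 → Q
  i= 1: R-D = 14 → O
  i= 2: S-A = 18 → S
  i= 3: Y-P =  9 → J
  i= 4: K-P = 21 → V
  i= 5: R-G = 11 → L
  i= 6: H-J = 24 → Y
  i= 7: H-Z =  8 → I
  i= 8: H-R = 16 → Q
  i= 9: M-Y = 14 → O
  i=10: E-M = 18 → S
  i=11: E-V =  9 → J
  i=12: I-N = 21 → V
  i=13: M-B = 11 → L
  i=14: U-W = 24 → Y
  i=15: P-H =  8 → I
  i=16: W-G = 16 → Q
  i=17: C-O = 14 → O
  i=18: J-R = 18 → S
  i=19: B-S =  9 → J
  i=20: N-S = 21 → V
  i=21: Z-O = 11 → L
  i=22: E-G = 24 → Y
  i=23: R-J =  8 → I
  i=24: R-B = 16 → Q
  i=25: B-N = 14 → O
  i=26: V-D = 18 → S
  i=27: U-L =  9 → J
  i=28: S-X = 21 → V
  i=29: F-U = 11 → L
  i=30: D-F = 24 → Y
  shifts repeat with period 8: QOSJVLYI

QOSJVLYI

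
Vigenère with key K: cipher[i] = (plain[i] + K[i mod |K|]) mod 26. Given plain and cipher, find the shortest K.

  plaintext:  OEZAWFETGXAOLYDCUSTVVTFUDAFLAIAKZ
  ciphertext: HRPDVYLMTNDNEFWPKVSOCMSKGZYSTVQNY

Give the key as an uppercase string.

TNQDZTH

  i= 0: H-O = 19 → T
  i= 1: R-E = 13 → N
  i= 2: P-Z = 16 → Q
  i= 3: D-A =  3 → D
  i= 4: V-W = 25 → Z
  i= 5: Y-F = 19 → T
  i= 6: L-E =  7 → H
  i= 7: M-T = 19 → T
  i= 8: T-G = 13 → N
  i= 9: N-X = 16 → Q
  i=10: D-A =  3 → D
  i=11: N-O = 25 → Z
  i=12: E-L = 19 → T
  i=13: F-Y =  7 → H
  i=14: W-D = 19 → T
  i=15: P-C = 13 → N
  i=16: K-U = 16 → Q
  i=17: V-S =  3 → D
  i=18: S-T = 25 → Z
  i=19: O-V = 19 → T
  i=20: C-V =  7 → H
  i=21: M-T = 19 → T
  i=22: S-F = 13 → N
  i=23: K-U = 16 → Q
  i=24: G-D =  3 → D
  i=25: Z-A = 25 → Z
  i=26: Y-F = 19 → T
  i=27: S-L =  7 → H
  i=28: T-A = 19 → T
  i=29: V-I = 13 → N
  i=30: Q-A = 16 → Q
  i=31: N-K =  3 → D
  i=32: Y-Z = 25 → Z
  shifts repeat with period 7: TNQDZTH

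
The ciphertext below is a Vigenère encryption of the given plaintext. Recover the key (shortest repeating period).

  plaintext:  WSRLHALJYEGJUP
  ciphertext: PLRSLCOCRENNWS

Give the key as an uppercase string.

TTAHECD

  i= 0: P-W = 19 → T
  i= 1: L-S = 19 → T
  i= 2: R-R =  0 → A
  i= 3: S-L =  7 → H
  i= 4: L-H =  4 → E
  i= 5: C-A =  2 → C
  i= 6: O-L =  3 → D
  i= 7: C-J = 19 → T
  i= 8: R-Y = 19 → T
  i= 9: E-E =  0 → A
  i=10: N-G =  7 → H
  i=11: N-J =  4 → E
  i=12: W-U =  2 → C
  i=13: S-P =  3 → D
  shifts repeat with period 7: TTAHECD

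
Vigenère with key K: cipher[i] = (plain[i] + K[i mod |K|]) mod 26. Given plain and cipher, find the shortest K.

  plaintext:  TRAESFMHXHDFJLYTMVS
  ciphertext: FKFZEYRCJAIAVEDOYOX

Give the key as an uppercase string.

MTFV

  i= 0: F-T = 12 → M
  i= 1: K-R = 19 → T
  i= 2: F-A =  5 → F
  i= 3: Z-E = 21 → V
  i= 4: E-S = 12 → M
  i= 5: Y-F = 19 → T
  i= 6: R-M =  5 → F
  i= 7: C-H = 21 → V
  i= 8: J-X = 12 → M
  i= 9: A-H = 19 → T
  i=10: I-D =  5 → F
  i=11: A-F = 21 → V
  i=12: V-J = 12 → M
  i=13: E-L = 19 → T
  i=14: D-Y =  5 → F
  i=15: O-T = 21 → V
  i=16: Y-M = 12 → M
  i=17: O-V = 19 → T
  i=18: X-S =  5 → F
  shifts repeat with period 4: MTFV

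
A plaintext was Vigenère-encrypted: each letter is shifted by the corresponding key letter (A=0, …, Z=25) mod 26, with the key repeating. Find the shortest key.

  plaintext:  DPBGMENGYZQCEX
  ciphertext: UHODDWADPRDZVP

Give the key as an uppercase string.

  i= 0: U-D = 17 → R
  i= 1: H-P = 18 → S
  i= 2: O-B = 13 → N
  i= 3: D-G = 23 → X
  i= 4: D-M = 17 → R
  i= 5: W-E = 18 → S
  i= 6: A-N = 13 → N
  i= 7: D-G = 23 → X
  i= 8: P-Y = 17 → R
  i= 9: R-Z = 18 → S
  i=10: D-Q = 13 → N
  i=11: Z-C = 23 → X
  i=12: V-E = 17 → R
  i=13: P-X = 18 → S
  shifts repeat with period 4: RSNX

RSNX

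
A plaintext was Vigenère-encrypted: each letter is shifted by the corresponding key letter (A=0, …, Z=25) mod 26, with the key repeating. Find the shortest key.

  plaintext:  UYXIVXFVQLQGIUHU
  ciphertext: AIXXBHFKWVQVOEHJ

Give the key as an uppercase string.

GKAP

  i= 0: A-U =  6 → G
  i= 1: I-Y = 10 → K
  i= 2: X-X =  0 → A
  i= 3: X-I = 15 → P
  i= 4: B-V =  6 → G
  i= 5: H-X = 10 → K
  i= 6: F-F =  0 → A
  i= 7: K-V = 15 → P
  i= 8: W-Q =  6 → G
  i= 9: V-L = 10 → K
  i=10: Q-Q =  0 → A
  i=11: V-G = 15 → P
  i=12: O-I =  6 → G
  i=13: E-U = 10 → K
  i=14: H-H =  0 → A
  i=15: J-U = 15 → P
  shifts repeat with period 4: GKAP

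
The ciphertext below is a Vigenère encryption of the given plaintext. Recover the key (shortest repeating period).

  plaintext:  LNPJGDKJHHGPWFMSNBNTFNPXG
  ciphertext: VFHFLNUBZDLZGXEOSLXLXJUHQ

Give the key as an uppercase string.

  i= 0: V-L = 10 → K
  i= 1: F-N = 18 → S
  i= 2: H-P = 18 → S
  i= 3: F-J = 22 → W
  i= 4: L-G =  5 → F
  i= 5: N-D = 10 → K
  i= 6: U-K = 10 → K
  i= 7: B-J = 18 → S
  i= 8: Z-H = 18 → S
  i= 9: D-H = 22 → W
  i=10: L-G =  5 → F
  i=11: Z-P = 10 → K
  i=12: G-W = 10 → K
  i=13: X-F = 18 → S
  i=14: E-M = 18 → S
  i=15: O-S = 22 → W
  i=16: S-N =  5 → F
  i=17: L-B = 10 → K
  i=18: X-N = 10 → K
  i=19: L-T = 18 → S
  i=20: X-F = 18 → S
  i=21: J-N = 22 → W
  i=22: U-P =  5 → F
  i=23: H-X = 10 → K
  i=24: Q-G = 10 → K
  shifts repeat with period 6: KSSWFK

KSSWFK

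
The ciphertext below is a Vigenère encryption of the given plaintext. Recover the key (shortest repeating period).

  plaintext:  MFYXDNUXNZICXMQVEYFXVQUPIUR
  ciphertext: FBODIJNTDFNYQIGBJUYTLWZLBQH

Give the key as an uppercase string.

  i= 0: F-M = 19 → T
  i= 1: B-F = 22 → W
  i= 2: O-Y = 16 → Q
  i= 3: D-X =  6 → G
  i= 4: I-D =  5 → F
  i= 5: J-N = 22 → W
  i= 6: N-U = 19 → T
  i= 7: T-X = 22 → W
  i= 8: D-N = 16 → Q
  i= 9: F-Z =  6 → G
  i=10: N-I =  5 → F
  i=11: Y-C = 22 → W
  i=12: Q-X = 19 → T
  i=13: I-M = 22 → W
  i=14: G-Q = 16 → Q
  i=15: B-V =  6 → G
  i=16: J-E =  5 → F
  i=17: U-Y = 22 → W
  i=18: Y-F = 19 → T
  i=19: T-X = 22 → W
  i=20: L-V = 16 → Q
  i=21: W-Q =  6 → G
  i=22: Z-U =  5 → F
  i=23: L-P = 22 → W
  i=24: B-I = 19 → T
  i=25: Q-U = 22 → W
  i=26: H-R = 16 → Q
  shifts repeat with period 6: TWQGFW

TWQGFW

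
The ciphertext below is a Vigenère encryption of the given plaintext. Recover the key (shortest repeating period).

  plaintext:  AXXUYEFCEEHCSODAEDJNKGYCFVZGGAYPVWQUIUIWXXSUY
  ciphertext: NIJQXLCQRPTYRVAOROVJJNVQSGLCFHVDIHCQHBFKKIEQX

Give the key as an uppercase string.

  i= 0: N-A = 13 → N
  i= 1: I-X = 11 → L
  i= 2: J-X = 12 → M
  i= 3: Q-U = 22 → W
  i= 4: X-Y = 25 → Z
  i= 5: L-E =  7 → H
  i= 6: C-F = 23 → X
  i= 7: Q-C = 14 → O
  i= 8: R-E = 13 → N
  i= 9: P-E = 11 → L
  i=10: T-H = 12 → M
  i=11: Y-C = 22 → W
  i=12: R-S = 25 → Z
  i=13: V-O =  7 → H
  i=14: A-D = 23 → X
  i=15: O-A = 14 → O
  i=16: R-E = 13 → N
  i=17: O-D = 11 → L
  i=18: V-J = 12 → M
  i=19: J-N = 22 → W
  i=20: J-K = 25 → Z
  i=21: N-G =  7 → H
  i=22: V-Y = 23 → X
  i=23: Q-C = 14 → O
  i=24: S-F = 13 → N
  i=25: G-V = 11 → L
  i=26: L-Z = 12 → M
  i=27: C-G = 22 → W
  i=28: F-G = 25 → Z
  i=29: H-A =  7 → H
  i=30: V-Y = 23 → X
  i=31: D-P = 14 → O
  i=32: I-V = 13 → N
  i=33: H-W = 11 → L
  i=34: C-Q = 12 → M
  i=35: Q-U = 22 → W
  i=36: H-I = 25 → Z
  i=37: B-U =  7 → H
  i=38: F-I = 23 → X
  i=39: K-W = 14 → O
  i=40: K-X = 13 → N
  i=41: I-X = 11 → L
  i=42: E-S = 12 → M
  i=43: Q-U = 22 → W
  i=44: X-Y = 25 → Z
  shifts repeat with period 8: NLMWZHXO

NLMWZHXO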